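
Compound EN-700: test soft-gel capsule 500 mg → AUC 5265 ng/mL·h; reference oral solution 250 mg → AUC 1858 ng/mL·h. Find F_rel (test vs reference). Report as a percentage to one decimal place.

F_rel = (AUC_test/D_test) / (AUC_ref/D_ref)
      = (5265/500) / (1858/250)
      = 10.53 / 7.432 = 1.4168 = 141.68%

F_rel = 141.7%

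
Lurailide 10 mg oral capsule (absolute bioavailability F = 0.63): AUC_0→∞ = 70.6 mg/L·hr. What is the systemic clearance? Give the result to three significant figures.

CL = 0.0892 L/hr

CL = F × Dose / AUC_0→∞
   = 0.63 × 10 / 70.6 = 0.0892351 L/hr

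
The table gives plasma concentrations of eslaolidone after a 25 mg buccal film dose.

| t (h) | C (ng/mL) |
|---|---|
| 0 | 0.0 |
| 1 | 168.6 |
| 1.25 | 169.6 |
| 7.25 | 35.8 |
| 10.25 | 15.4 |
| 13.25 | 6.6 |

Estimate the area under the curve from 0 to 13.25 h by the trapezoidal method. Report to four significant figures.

Trapezoidal AUC_0→13.25:
  [0→1]: (0.0+168.6)/2 × 1 = 84.3
  [1→1.25]: (168.6+169.6)/2 × 0.25 = 42.275
  [1.25→7.25]: (169.6+35.8)/2 × 6 = 616.2
  [7.25→10.25]: (35.8+15.4)/2 × 3 = 76.8
  [10.25→13.25]: (15.4+6.6)/2 × 3 = 33.0
  Sum = 852.575 ng/mL·h

AUC = 852.6 ng/mL·h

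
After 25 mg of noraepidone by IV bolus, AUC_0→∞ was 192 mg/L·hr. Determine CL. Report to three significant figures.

CL = Dose_iv / AUC_0→∞
   = 25 / 192 = 0.130208 L/hr

CL = 0.130 L/hr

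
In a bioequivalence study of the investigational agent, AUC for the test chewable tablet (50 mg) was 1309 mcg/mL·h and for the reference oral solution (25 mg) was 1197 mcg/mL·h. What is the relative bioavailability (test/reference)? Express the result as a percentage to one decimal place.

F_rel = (AUC_test/D_test) / (AUC_ref/D_ref)
      = (1309/50) / (1197/25)
      = 26.18 / 47.88 = 0.5468 = 54.68%

F_rel = 54.7%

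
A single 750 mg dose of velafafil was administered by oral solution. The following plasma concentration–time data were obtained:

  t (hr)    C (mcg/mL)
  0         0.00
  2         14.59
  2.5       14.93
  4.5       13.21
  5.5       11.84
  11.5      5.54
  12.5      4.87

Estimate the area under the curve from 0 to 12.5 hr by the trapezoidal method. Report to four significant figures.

Trapezoidal AUC_0→12.5:
  [0→2]: (0.00+14.59)/2 × 2 = 14.59
  [2→2.5]: (14.59+14.93)/2 × 0.5 = 7.38
  [2.5→4.5]: (14.93+13.21)/2 × 2 = 28.14
  [4.5→5.5]: (13.21+11.84)/2 × 1 = 12.525
  [5.5→11.5]: (11.84+5.54)/2 × 6 = 52.14
  [11.5→12.5]: (5.54+4.87)/2 × 1 = 5.205
  Sum = 119.98 mcg/mL·hr

AUC = 120.0 mcg/mL·hr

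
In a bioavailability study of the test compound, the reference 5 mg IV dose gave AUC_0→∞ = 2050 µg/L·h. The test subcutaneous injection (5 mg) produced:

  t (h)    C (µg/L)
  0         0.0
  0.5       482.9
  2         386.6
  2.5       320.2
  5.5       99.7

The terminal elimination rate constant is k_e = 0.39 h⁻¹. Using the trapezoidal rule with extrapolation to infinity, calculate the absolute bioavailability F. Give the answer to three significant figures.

Trapezoidal AUC_0→5.5 (subcutaneous injection):
  [0→0.5]: (0.0+482.9)/2 × 0.5 = 120.725
  [0.5→2]: (482.9+386.6)/2 × 1.5 = 652.125
  [2→2.5]: (386.6+320.2)/2 × 0.5 = 176.7
  [2.5→5.5]: (320.2+99.7)/2 × 3 = 629.85
  Sum = 1579.4 µg/L·h
Tail: C_last/k_e = 99.7/0.39 = 255.641
AUC_0→∞ (subcutaneous injection) = 1579.4 + 255.641 = 1835.041 µg/L·h
F = (AUC_ev/D_ev)/(AUC_iv/D_iv) = (1835.041/5)/(2050/5) = 367.0082/410 = 0.8951

F = 0.895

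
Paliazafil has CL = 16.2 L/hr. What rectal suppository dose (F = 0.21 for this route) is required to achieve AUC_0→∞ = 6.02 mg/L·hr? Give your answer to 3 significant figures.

Dose = CL × AUC_0→∞ / F
     = 16.2 × 6.02 / 0.21 = 464.4 mg

Dose = 464 mg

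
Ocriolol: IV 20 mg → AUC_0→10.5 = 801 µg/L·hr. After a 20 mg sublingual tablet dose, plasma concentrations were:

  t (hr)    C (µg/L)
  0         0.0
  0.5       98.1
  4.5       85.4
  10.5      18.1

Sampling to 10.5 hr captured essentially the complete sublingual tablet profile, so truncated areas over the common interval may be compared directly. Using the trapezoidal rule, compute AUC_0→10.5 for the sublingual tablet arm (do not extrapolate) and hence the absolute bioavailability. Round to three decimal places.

F = 0.876

Trapezoidal AUC_0→10.5 (sublingual tablet):
  [0→0.5]: (0.0+98.1)/2 × 0.5 = 24.525
  [0.5→4.5]: (98.1+85.4)/2 × 4 = 367.0
  [4.5→10.5]: (85.4+18.1)/2 × 6 = 310.5
  Sum = 702.025 µg/L·hr
F = (AUC_ev/D_ev)/(AUC_iv/D_iv) = (702.025/20)/(801/20) = 35.10125/40.05 = 0.8764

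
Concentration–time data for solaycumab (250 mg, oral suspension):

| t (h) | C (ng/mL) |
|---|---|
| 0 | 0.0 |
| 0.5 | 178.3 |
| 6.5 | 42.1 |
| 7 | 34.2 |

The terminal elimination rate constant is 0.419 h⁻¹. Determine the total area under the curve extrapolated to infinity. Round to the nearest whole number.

Trapezoidal AUC_0→7:
  [0→0.5]: (0.0+178.3)/2 × 0.5 = 44.575
  [0.5→6.5]: (178.3+42.1)/2 × 6 = 661.2
  [6.5→7]: (42.1+34.2)/2 × 0.5 = 19.075
  Sum = 724.85 ng/mL·h
Extrapolated tail: C_last / k_e = 34.2 / 0.419 = 81.623
AUC_0→∞ = 724.85 + 81.623 = 806.473 ng/mL·h

AUC = 806 ng/mL·h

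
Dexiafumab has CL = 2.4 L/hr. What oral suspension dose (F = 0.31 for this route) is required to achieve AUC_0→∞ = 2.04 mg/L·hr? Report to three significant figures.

Dose = 15.8 mg

Dose = CL × AUC_0→∞ / F
     = 2.4 × 2.04 / 0.31 = 15.7935 mg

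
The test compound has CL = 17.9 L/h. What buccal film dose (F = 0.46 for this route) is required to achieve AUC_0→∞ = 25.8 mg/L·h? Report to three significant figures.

Dose = CL × AUC_0→∞ / F
     = 17.9 × 25.8 / 0.46 = 1003.96 mg

Dose = 1000 mg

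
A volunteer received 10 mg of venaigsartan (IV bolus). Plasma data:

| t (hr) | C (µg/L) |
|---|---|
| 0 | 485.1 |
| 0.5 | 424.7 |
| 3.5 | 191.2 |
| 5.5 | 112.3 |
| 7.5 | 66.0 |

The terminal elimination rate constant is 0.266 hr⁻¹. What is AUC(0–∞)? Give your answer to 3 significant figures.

Trapezoidal AUC_0→7.5:
  [0→0.5]: (485.1+424.7)/2 × 0.5 = 227.45
  [0.5→3.5]: (424.7+191.2)/2 × 3 = 923.85
  [3.5→5.5]: (191.2+112.3)/2 × 2 = 303.5
  [5.5→7.5]: (112.3+66.0)/2 × 2 = 178.3
  Sum = 1633.1 µg/L·hr
Extrapolated tail: C_last / k_e = 66.0 / 0.266 = 248.120
AUC_0→∞ = 1633.1 + 248.120 = 1881.22 µg/L·hr

AUC = 1880 µg/L·hr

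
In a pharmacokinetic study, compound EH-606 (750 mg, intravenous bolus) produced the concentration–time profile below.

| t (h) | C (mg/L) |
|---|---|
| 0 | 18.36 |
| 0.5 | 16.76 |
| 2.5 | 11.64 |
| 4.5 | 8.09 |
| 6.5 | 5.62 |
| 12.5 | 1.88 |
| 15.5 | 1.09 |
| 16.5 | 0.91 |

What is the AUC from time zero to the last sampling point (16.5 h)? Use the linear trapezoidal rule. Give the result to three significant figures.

Trapezoidal AUC_0→16.5:
  [0→0.5]: (18.36+16.76)/2 × 0.5 = 8.78
  [0.5→2.5]: (16.76+11.64)/2 × 2 = 28.4
  [2.5→4.5]: (11.64+8.09)/2 × 2 = 19.73
  [4.5→6.5]: (8.09+5.62)/2 × 2 = 13.71
  [6.5→12.5]: (5.62+1.88)/2 × 6 = 22.5
  [12.5→15.5]: (1.88+1.09)/2 × 3 = 4.455
  [15.5→16.5]: (1.09+0.91)/2 × 1 = 1.0
  Sum = 98.575 mg/L·h

AUC = 98.6 mg/L·h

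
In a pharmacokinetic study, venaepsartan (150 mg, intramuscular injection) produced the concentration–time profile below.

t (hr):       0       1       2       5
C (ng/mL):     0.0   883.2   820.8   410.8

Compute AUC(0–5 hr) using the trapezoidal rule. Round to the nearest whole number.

AUC = 3141 ng/mL·hr

Trapezoidal AUC_0→5:
  [0→1]: (0.0+883.2)/2 × 1 = 441.6
  [1→2]: (883.2+820.8)/2 × 1 = 852.0
  [2→5]: (820.8+410.8)/2 × 3 = 1847.4
  Sum = 3141.0 ng/mL·hr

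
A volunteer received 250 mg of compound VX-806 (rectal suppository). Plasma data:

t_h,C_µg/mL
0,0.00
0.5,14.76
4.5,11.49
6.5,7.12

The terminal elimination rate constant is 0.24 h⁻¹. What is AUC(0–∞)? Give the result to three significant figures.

AUC = 104 µg/mL·h

Trapezoidal AUC_0→6.5:
  [0→0.5]: (0.00+14.76)/2 × 0.5 = 3.69
  [0.5→4.5]: (14.76+11.49)/2 × 4 = 52.5
  [4.5→6.5]: (11.49+7.12)/2 × 2 = 18.61
  Sum = 74.8 µg/mL·h
Extrapolated tail: C_last / k_e = 7.12 / 0.24 = 29.667
AUC_0→∞ = 74.8 + 29.667 = 104.467 µg/mL·h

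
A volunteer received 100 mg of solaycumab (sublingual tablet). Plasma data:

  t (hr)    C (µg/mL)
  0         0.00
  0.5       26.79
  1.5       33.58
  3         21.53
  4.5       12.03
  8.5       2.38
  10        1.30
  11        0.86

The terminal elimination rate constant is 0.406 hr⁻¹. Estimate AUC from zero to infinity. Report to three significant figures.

AUC = 138 µg/mL·hr

Trapezoidal AUC_0→11:
  [0→0.5]: (0.00+26.79)/2 × 0.5 = 6.6975
  [0.5→1.5]: (26.79+33.58)/2 × 1 = 30.185
  [1.5→3]: (33.58+21.53)/2 × 1.5 = 41.3325
  [3→4.5]: (21.53+12.03)/2 × 1.5 = 25.17
  [4.5→8.5]: (12.03+2.38)/2 × 4 = 28.82
  [8.5→10]: (2.38+1.30)/2 × 1.5 = 2.76
  [10→11]: (1.30+0.86)/2 × 1 = 1.08
  Sum = 136.045 µg/mL·hr
Extrapolated tail: C_last / k_e = 0.86 / 0.406 = 2.118
AUC_0→∞ = 136.045 + 2.118 = 138.163 µg/mL·hr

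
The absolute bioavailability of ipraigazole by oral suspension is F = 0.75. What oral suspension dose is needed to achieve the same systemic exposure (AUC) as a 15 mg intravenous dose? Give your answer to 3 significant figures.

For equal systemic exposure: F × D_ev = D_iv
D_ev = D_iv / F = 15 / 0.75 = 20 mg

D_oral = 20.0 mg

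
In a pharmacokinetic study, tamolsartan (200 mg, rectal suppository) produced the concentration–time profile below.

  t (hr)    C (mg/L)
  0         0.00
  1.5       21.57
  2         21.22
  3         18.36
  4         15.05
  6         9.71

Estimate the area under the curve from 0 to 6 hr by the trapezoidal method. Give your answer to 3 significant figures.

Trapezoidal AUC_0→6:
  [0→1.5]: (0.00+21.57)/2 × 1.5 = 16.1775
  [1.5→2]: (21.57+21.22)/2 × 0.5 = 10.6975
  [2→3]: (21.22+18.36)/2 × 1 = 19.79
  [3→4]: (18.36+15.05)/2 × 1 = 16.705
  [4→6]: (15.05+9.71)/2 × 2 = 24.76
  Sum = 88.13 mg/L·hr

AUC = 88.1 mg/L·hr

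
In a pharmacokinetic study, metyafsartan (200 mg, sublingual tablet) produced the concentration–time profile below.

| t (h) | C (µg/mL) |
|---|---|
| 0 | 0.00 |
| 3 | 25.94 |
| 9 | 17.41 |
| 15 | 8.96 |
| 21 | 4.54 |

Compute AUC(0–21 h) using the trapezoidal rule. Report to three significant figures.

AUC = 289 µg/mL·h

Trapezoidal AUC_0→21:
  [0→3]: (0.00+25.94)/2 × 3 = 38.91
  [3→9]: (25.94+17.41)/2 × 6 = 130.05
  [9→15]: (17.41+8.96)/2 × 6 = 79.11
  [15→21]: (8.96+4.54)/2 × 6 = 40.5
  Sum = 288.57 µg/mL·h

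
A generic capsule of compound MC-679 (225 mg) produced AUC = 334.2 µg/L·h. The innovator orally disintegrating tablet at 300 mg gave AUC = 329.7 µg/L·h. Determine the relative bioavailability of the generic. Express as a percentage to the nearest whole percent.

F_rel = (AUC_test/D_test) / (AUC_ref/D_ref)
      = (334.2/225) / (329.7/300)
      = 1.48533 / 1.099 = 1.3515 = 135.15%

F_rel = 135%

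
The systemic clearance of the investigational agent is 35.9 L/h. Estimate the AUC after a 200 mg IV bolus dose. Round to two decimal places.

AUC = 5.57 mg/L·h

AUC_0→∞ = Dose_iv / CL
        = 200 / 35.9 = 5.57103 mg/L·h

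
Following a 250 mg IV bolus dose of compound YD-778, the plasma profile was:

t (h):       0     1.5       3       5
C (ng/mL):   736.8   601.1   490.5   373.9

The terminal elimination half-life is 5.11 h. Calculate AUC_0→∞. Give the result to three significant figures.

Trapezoidal AUC_0→5:
  [0→1.5]: (736.8+601.1)/2 × 1.5 = 1003.425
  [1.5→3]: (601.1+490.5)/2 × 1.5 = 818.7
  [3→5]: (490.5+373.9)/2 × 2 = 864.4
  Sum = 2686.525 ng/mL·h
k_e = ln2 / t½ = 0.693147 / 5.11 = 0.1356 h^-1
Extrapolated tail: C_last / k_e = 373.9 / 0.1356 = 2757.375
AUC_0→∞ = 2686.525 + 2757.375 = 5443.9 ng/mL·h

AUC = 5440 ng/mL·h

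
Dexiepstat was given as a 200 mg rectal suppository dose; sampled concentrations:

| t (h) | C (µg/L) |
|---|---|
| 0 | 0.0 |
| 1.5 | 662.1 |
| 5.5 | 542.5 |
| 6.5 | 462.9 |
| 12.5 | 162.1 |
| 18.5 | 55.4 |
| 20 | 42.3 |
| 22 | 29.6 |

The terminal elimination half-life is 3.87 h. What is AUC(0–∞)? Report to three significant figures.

Trapezoidal AUC_0→22:
  [0→1.5]: (0.0+662.1)/2 × 1.5 = 496.575
  [1.5→5.5]: (662.1+542.5)/2 × 4 = 2409.2
  [5.5→6.5]: (542.5+462.9)/2 × 1 = 502.7
  [6.5→12.5]: (462.9+162.1)/2 × 6 = 1875.0
  [12.5→18.5]: (162.1+55.4)/2 × 6 = 652.5
  [18.5→20]: (55.4+42.3)/2 × 1.5 = 73.275
  [20→22]: (42.3+29.6)/2 × 2 = 71.9
  Sum = 6081.15 µg/L·h
k_e = ln2 / t½ = 0.693147 / 3.87 = 0.1791 h^-1
Extrapolated tail: C_last / k_e = 29.6 / 0.1791 = 165.271
AUC_0→∞ = 6081.15 + 165.271 = 6246.421 µg/L·h

AUC = 6250 µg/L·h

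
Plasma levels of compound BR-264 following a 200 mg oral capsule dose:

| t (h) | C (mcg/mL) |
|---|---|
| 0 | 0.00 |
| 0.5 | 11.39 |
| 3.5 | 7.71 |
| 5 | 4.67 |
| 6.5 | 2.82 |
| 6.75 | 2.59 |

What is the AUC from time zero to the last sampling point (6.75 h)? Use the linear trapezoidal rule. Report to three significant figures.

Trapezoidal AUC_0→6.75:
  [0→0.5]: (0.00+11.39)/2 × 0.5 = 2.8475
  [0.5→3.5]: (11.39+7.71)/2 × 3 = 28.65
  [3.5→5]: (7.71+4.67)/2 × 1.5 = 9.285
  [5→6.5]: (4.67+2.82)/2 × 1.5 = 5.6175
  [6.5→6.75]: (2.82+2.59)/2 × 0.25 = 0.67625
  Sum = 47.07625 mcg/mL·h

AUC = 47.1 mcg/mL·h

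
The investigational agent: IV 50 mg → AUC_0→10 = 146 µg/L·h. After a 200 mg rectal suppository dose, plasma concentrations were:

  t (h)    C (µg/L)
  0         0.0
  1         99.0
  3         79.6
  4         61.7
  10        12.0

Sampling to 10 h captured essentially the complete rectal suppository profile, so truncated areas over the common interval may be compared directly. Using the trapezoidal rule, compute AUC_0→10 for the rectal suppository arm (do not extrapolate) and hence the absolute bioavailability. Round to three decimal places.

F = 0.890

Trapezoidal AUC_0→10 (rectal suppository):
  [0→1]: (0.0+99.0)/2 × 1 = 49.5
  [1→3]: (99.0+79.6)/2 × 2 = 178.6
  [3→4]: (79.6+61.7)/2 × 1 = 70.65
  [4→10]: (61.7+12.0)/2 × 6 = 221.1
  Sum = 519.85 µg/L·h
F = (AUC_ev/D_ev)/(AUC_iv/D_iv) = (519.85/200)/(146/50) = 2.59925/2.92 = 0.8902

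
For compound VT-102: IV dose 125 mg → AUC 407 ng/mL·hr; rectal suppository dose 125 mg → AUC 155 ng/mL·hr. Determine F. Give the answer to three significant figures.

F = (AUC_ev / D_ev) / (AUC_iv / D_iv)
  = (155/125) / (407/125)
  = 1.24 / 3.256 = 0.3808

F = 0.381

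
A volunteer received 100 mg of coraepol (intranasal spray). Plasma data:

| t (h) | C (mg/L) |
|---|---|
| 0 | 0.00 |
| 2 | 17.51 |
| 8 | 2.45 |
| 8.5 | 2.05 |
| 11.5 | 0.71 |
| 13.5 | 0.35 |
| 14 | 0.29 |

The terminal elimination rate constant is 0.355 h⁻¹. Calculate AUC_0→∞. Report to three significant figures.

Trapezoidal AUC_0→14:
  [0→2]: (0.00+17.51)/2 × 2 = 17.51
  [2→8]: (17.51+2.45)/2 × 6 = 59.88
  [8→8.5]: (2.45+2.05)/2 × 0.5 = 1.125
  [8.5→11.5]: (2.05+0.71)/2 × 3 = 4.14
  [11.5→13.5]: (0.71+0.35)/2 × 2 = 1.06
  [13.5→14]: (0.35+0.29)/2 × 0.5 = 0.16
  Sum = 83.875 mg/L·h
Extrapolated tail: C_last / k_e = 0.29 / 0.355 = 0.817
AUC_0→∞ = 83.875 + 0.817 = 84.692 mg/L·h

AUC = 84.7 mg/L·h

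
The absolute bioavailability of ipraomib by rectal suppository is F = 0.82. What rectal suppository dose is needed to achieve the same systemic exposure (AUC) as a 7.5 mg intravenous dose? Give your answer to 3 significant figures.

For equal systemic exposure: F × D_ev = D_iv
D_ev = D_iv / F = 7.5 / 0.82 = 9.14634 mg

D_rectal = 9.15 mg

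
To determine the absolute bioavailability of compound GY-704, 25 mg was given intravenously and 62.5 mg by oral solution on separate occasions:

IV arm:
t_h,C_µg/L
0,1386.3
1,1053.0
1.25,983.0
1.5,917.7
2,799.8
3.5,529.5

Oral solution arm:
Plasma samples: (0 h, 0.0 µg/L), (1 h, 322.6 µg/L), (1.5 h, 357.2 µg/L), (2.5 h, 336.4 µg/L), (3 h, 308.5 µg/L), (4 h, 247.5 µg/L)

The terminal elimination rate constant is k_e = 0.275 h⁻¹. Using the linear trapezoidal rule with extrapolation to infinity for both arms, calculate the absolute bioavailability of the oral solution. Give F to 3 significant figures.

Trapezoidal AUC_0→3.5 (IV):
  [0→1]: (1386.3+1053.0)/2 × 1 = 1219.65
  [1→1.25]: (1053.0+983.0)/2 × 0.25 = 254.5
  [1.25→1.5]: (983.0+917.7)/2 × 0.25 = 237.5875
  [1.5→2]: (917.7+799.8)/2 × 0.5 = 429.375
  [2→3.5]: (799.8+529.5)/2 × 1.5 = 996.975
  Sum = 3138.0875 µg/L·h
IV tail: 529.5/0.275 = 1925.455; AUC_iv,0→∞ = 3138.0875 + 1925.455 = 5063.5425 µg/L·h
Trapezoidal AUC_0→4 (oral solution):
  [0→1]: (0.0+322.6)/2 × 1 = 161.3
  [1→1.5]: (322.6+357.2)/2 × 0.5 = 169.95
  [1.5→2.5]: (357.2+336.4)/2 × 1 = 346.8
  [2.5→3]: (336.4+308.5)/2 × 0.5 = 161.225
  [3→4]: (308.5+247.5)/2 × 1 = 278.0
  Sum = 1117.275 µg/L·h
oral solution tail: 247.5/0.275 = 900.000; AUC_ev,0→∞ = 1117.275 + 900.000 = 2017.275 µg/L·h
F = (AUC_ev/D_ev)/(AUC_iv/D_iv) = (2017.275/62.5)/(5063.5425/25) = 32.2764/202.5417 = 0.1594

F = 0.159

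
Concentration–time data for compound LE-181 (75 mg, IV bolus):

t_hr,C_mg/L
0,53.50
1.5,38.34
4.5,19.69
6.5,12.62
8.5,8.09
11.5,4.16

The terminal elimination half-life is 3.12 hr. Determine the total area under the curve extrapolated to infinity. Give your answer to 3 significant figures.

Trapezoidal AUC_0→11.5:
  [0→1.5]: (53.50+38.34)/2 × 1.5 = 68.88
  [1.5→4.5]: (38.34+19.69)/2 × 3 = 87.045
  [4.5→6.5]: (19.69+12.62)/2 × 2 = 32.31
  [6.5→8.5]: (12.62+8.09)/2 × 2 = 20.71
  [8.5→11.5]: (8.09+4.16)/2 × 3 = 18.375
  Sum = 227.32 mg/L·hr
k_e = ln2 / t½ = 0.693147 / 3.12 = 0.2222 hr^-1
Extrapolated tail: C_last / k_e = 4.16 / 0.2222 = 18.722
AUC_0→∞ = 227.32 + 18.722 = 246.042 mg/L·hr

AUC = 246 mg/L·hr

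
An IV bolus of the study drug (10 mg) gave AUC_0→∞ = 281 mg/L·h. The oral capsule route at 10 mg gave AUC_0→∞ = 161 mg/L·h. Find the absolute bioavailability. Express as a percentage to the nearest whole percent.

F = (AUC_ev / D_ev) / (AUC_iv / D_iv)
  = (161/10) / (281/10)
  = 16.1 / 28.1 = 0.5730
  = 57.30%

F = 57%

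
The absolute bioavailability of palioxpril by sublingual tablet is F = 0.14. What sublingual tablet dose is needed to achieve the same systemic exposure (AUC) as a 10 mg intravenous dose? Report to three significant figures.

For equal systemic exposure: F × D_ev = D_iv
D_ev = D_iv / F = 10 / 0.14 = 71.4286 mg

D_sublingual = 71.4 mg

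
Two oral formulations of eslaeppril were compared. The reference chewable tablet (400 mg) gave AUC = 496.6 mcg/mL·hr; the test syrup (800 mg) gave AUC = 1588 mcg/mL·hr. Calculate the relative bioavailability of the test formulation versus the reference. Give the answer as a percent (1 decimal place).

F_rel = 159.9%

F_rel = (AUC_test/D_test) / (AUC_ref/D_ref)
      = (1588/800) / (496.6/400)
      = 1.985 / 1.2415 = 1.5989 = 159.89%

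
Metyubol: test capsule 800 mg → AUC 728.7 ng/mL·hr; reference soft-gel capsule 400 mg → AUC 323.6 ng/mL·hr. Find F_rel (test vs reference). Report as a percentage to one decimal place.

F_rel = (AUC_test/D_test) / (AUC_ref/D_ref)
      = (728.7/800) / (323.6/400)
      = 0.910875 / 0.809 = 1.1259 = 112.59%

F_rel = 112.6%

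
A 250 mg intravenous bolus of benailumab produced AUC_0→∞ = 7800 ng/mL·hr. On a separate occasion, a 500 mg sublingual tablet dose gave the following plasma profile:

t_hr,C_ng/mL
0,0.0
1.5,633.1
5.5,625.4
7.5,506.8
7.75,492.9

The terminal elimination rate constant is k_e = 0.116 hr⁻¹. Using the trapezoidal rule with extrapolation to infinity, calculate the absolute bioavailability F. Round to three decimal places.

F = 0.545

Trapezoidal AUC_0→7.75 (sublingual tablet):
  [0→1.5]: (0.0+633.1)/2 × 1.5 = 474.825
  [1.5→5.5]: (633.1+625.4)/2 × 4 = 2517.0
  [5.5→7.5]: (625.4+506.8)/2 × 2 = 1132.2
  [7.5→7.75]: (506.8+492.9)/2 × 0.25 = 124.9625
  Sum = 4248.9875 ng/mL·hr
Tail: C_last/k_e = 492.9/0.116 = 4249.138
AUC_0→∞ (sublingual tablet) = 4248.9875 + 4249.138 = 8498.1255 ng/mL·hr
F = (AUC_ev/D_ev)/(AUC_iv/D_iv) = (8498.1255/500)/(7800/250) = 16.996251/31.2 = 0.5448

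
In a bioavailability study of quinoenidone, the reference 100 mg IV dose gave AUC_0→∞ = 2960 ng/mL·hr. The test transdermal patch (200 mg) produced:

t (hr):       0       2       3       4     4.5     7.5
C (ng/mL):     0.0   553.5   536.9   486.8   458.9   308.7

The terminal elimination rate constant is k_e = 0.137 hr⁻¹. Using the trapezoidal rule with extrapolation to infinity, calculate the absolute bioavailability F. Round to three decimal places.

Trapezoidal AUC_0→7.5 (transdermal patch):
  [0→2]: (0.0+553.5)/2 × 2 = 553.5
  [2→3]: (553.5+536.9)/2 × 1 = 545.2
  [3→4]: (536.9+486.8)/2 × 1 = 511.85
  [4→4.5]: (486.8+458.9)/2 × 0.5 = 236.425
  [4.5→7.5]: (458.9+308.7)/2 × 3 = 1151.4
  Sum = 2998.375 ng/mL·hr
Tail: C_last/k_e = 308.7/0.137 = 2253.285
AUC_0→∞ (transdermal patch) = 2998.375 + 2253.285 = 5251.66 ng/mL·hr
F = (AUC_ev/D_ev)/(AUC_iv/D_iv) = (5251.66/200)/(2960/100) = 26.2583/29.6 = 0.8871

F = 0.887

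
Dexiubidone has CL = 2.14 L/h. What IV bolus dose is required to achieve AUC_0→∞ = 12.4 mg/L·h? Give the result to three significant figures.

Dose_iv = CL × AUC_0→∞
     = 2.14 × 12.4 = 26.536 mg

Dose = 26.5 mg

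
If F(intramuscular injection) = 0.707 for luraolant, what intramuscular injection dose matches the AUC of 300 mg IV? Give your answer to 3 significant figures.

D_intramuscular = 424 mg

For equal systemic exposure: F × D_ev = D_iv
D_ev = D_iv / F = 300 / 0.707 = 424.328 mg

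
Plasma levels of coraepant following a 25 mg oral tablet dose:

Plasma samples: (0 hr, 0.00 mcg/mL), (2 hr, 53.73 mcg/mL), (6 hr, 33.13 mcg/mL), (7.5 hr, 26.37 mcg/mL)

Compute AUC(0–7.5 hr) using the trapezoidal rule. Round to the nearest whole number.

Trapezoidal AUC_0→7.5:
  [0→2]: (0.00+53.73)/2 × 2 = 53.73
  [2→6]: (53.73+33.13)/2 × 4 = 173.72
  [6→7.5]: (33.13+26.37)/2 × 1.5 = 44.625
  Sum = 272.075 mcg/mL·hr

AUC = 272 mcg/mL·hr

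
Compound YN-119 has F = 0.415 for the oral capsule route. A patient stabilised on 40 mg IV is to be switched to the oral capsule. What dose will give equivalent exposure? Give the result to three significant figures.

D_oral = 96.4 mg

For equal systemic exposure: F × D_ev = D_iv
D_ev = D_iv / F = 40 / 0.415 = 96.3855 mg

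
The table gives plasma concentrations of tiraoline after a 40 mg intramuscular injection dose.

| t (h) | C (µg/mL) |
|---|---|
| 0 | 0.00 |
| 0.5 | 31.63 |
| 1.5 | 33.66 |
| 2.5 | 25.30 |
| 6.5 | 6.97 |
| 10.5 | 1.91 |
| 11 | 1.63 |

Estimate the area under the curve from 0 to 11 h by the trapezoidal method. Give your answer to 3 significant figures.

Trapezoidal AUC_0→11:
  [0→0.5]: (0.00+31.63)/2 × 0.5 = 7.9075
  [0.5→1.5]: (31.63+33.66)/2 × 1 = 32.645
  [1.5→2.5]: (33.66+25.30)/2 × 1 = 29.48
  [2.5→6.5]: (25.30+6.97)/2 × 4 = 64.54
  [6.5→10.5]: (6.97+1.91)/2 × 4 = 17.76
  [10.5→11]: (1.91+1.63)/2 × 0.5 = 0.885
  Sum = 153.2175 µg/mL·h

AUC = 153 µg/mL·h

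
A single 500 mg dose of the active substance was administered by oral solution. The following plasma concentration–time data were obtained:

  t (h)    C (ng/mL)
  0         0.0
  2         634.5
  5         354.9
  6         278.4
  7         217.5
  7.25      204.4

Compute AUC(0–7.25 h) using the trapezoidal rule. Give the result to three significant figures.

Trapezoidal AUC_0→7.25:
  [0→2]: (0.0+634.5)/2 × 2 = 634.5
  [2→5]: (634.5+354.9)/2 × 3 = 1484.1
  [5→6]: (354.9+278.4)/2 × 1 = 316.65
  [6→7]: (278.4+217.5)/2 × 1 = 247.95
  [7→7.25]: (217.5+204.4)/2 × 0.25 = 52.7375
  Sum = 2735.9375 ng/mL·h

AUC = 2740 ng/mL·h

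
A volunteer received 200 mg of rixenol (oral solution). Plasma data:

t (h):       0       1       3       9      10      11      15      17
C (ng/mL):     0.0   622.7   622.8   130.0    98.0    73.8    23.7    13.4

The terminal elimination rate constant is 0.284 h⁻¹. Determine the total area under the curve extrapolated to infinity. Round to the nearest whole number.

Trapezoidal AUC_0→17:
  [0→1]: (0.0+622.7)/2 × 1 = 311.35
  [1→3]: (622.7+622.8)/2 × 2 = 1245.5
  [3→9]: (622.8+130.0)/2 × 6 = 2258.4
  [9→10]: (130.0+98.0)/2 × 1 = 114.0
  [10→11]: (98.0+73.8)/2 × 1 = 85.9
  [11→15]: (73.8+23.7)/2 × 4 = 195.0
  [15→17]: (23.7+13.4)/2 × 2 = 37.1
  Sum = 4247.25 ng/mL·h
Extrapolated tail: C_last / k_e = 13.4 / 0.284 = 47.183
AUC_0→∞ = 4247.25 + 47.183 = 4294.433 ng/mL·h

AUC = 4294 ng/mL·h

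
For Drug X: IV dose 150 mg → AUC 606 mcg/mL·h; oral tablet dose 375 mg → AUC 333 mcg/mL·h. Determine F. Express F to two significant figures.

F = 0.22

F = (AUC_ev / D_ev) / (AUC_iv / D_iv)
  = (333/375) / (606/150)
  = 0.888 / 4.04 = 0.2198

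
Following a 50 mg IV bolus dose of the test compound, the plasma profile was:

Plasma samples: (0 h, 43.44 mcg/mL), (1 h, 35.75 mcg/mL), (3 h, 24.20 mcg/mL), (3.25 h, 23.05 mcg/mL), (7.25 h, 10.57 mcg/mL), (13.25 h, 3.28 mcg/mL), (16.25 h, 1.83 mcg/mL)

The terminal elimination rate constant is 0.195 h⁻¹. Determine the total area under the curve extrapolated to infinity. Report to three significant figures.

Trapezoidal AUC_0→16.25:
  [0→1]: (43.44+35.75)/2 × 1 = 39.595
  [1→3]: (35.75+24.20)/2 × 2 = 59.95
  [3→3.25]: (24.20+23.05)/2 × 0.25 = 5.90625
  [3.25→7.25]: (23.05+10.57)/2 × 4 = 67.24
  [7.25→13.25]: (10.57+3.28)/2 × 6 = 41.55
  [13.25→16.25]: (3.28+1.83)/2 × 3 = 7.665
  Sum = 221.90625 mcg/mL·h
Extrapolated tail: C_last / k_e = 1.83 / 0.195 = 9.385
AUC_0→∞ = 221.90625 + 9.385 = 231.29125 mcg/mL·h

AUC = 231 mcg/mL·h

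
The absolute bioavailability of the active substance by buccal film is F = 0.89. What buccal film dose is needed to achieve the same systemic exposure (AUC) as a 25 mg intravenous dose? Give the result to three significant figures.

For equal systemic exposure: F × D_ev = D_iv
D_ev = D_iv / F = 25 / 0.89 = 28.0899 mg

D_buccal = 28.1 mg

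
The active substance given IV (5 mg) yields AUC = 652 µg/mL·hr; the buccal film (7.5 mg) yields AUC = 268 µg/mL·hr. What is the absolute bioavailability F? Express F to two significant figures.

F = 0.27

F = (AUC_ev / D_ev) / (AUC_iv / D_iv)
  = (268/7.5) / (652/5)
  = 35.7333 / 130.4 = 0.2740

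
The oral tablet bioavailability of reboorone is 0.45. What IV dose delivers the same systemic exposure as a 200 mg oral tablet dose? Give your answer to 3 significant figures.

D_iv = 90.0 mg

Systemic exposure from an extravascular dose = F × D_ev, so the equivalent IV dose is F × D_ev.
D_iv = F × D_ev = 0.45 × 200 = 90 mg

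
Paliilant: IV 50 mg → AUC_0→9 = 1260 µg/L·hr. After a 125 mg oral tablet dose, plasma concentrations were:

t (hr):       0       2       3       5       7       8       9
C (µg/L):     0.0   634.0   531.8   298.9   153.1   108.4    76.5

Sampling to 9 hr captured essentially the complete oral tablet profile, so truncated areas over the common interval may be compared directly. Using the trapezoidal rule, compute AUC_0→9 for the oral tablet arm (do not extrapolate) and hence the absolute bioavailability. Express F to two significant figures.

F = 0.86

Trapezoidal AUC_0→9 (oral tablet):
  [0→2]: (0.0+634.0)/2 × 2 = 634.0
  [2→3]: (634.0+531.8)/2 × 1 = 582.9
  [3→5]: (531.8+298.9)/2 × 2 = 830.7
  [5→7]: (298.9+153.1)/2 × 2 = 452.0
  [7→8]: (153.1+108.4)/2 × 1 = 130.75
  [8→9]: (108.4+76.5)/2 × 1 = 92.45
  Sum = 2722.8 µg/L·hr
F = (AUC_ev/D_ev)/(AUC_iv/D_iv) = (2722.8/125)/(1260/50) = 21.7824/25.2 = 0.8644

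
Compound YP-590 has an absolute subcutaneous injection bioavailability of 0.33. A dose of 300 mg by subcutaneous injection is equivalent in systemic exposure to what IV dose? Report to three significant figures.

Systemic exposure from an extravascular dose = F × D_ev, so the equivalent IV dose is F × D_ev.
D_iv = F × D_ev = 0.33 × 300 = 99 mg

D_iv = 99.0 mg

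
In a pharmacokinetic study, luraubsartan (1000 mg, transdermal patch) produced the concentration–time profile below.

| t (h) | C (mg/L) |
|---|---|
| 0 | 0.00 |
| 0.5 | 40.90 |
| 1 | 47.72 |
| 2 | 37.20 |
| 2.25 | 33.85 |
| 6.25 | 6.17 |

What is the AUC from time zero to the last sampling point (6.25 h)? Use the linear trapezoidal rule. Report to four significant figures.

Trapezoidal AUC_0→6.25:
  [0→0.5]: (0.00+40.90)/2 × 0.5 = 10.225
  [0.5→1]: (40.90+47.72)/2 × 0.5 = 22.155
  [1→2]: (47.72+37.20)/2 × 1 = 42.46
  [2→2.25]: (37.20+33.85)/2 × 0.25 = 8.88125
  [2.25→6.25]: (33.85+6.17)/2 × 4 = 80.04
  Sum = 163.76125 mg/L·h

AUC = 163.8 mg/L·h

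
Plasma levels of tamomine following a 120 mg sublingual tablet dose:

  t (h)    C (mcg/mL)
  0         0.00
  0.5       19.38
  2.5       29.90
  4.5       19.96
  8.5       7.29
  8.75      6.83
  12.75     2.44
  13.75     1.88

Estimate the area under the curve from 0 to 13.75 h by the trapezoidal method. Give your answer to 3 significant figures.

Trapezoidal AUC_0→13.75:
  [0→0.5]: (0.00+19.38)/2 × 0.5 = 4.845
  [0.5→2.5]: (19.38+29.90)/2 × 2 = 49.28
  [2.5→4.5]: (29.90+19.96)/2 × 2 = 49.86
  [4.5→8.5]: (19.96+7.29)/2 × 4 = 54.5
  [8.5→8.75]: (7.29+6.83)/2 × 0.25 = 1.765
  [8.75→12.75]: (6.83+2.44)/2 × 4 = 18.54
  [12.75→13.75]: (2.44+1.88)/2 × 1 = 2.16
  Sum = 180.95 mcg/mL·h

AUC = 181 mcg/mL·h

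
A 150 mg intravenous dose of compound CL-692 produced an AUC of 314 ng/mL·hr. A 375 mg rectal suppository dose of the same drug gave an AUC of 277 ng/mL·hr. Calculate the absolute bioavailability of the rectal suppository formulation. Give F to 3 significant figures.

F = 0.353

F = (AUC_ev / D_ev) / (AUC_iv / D_iv)
  = (277/375) / (314/150)
  = 0.738667 / 2.09333 = 0.3529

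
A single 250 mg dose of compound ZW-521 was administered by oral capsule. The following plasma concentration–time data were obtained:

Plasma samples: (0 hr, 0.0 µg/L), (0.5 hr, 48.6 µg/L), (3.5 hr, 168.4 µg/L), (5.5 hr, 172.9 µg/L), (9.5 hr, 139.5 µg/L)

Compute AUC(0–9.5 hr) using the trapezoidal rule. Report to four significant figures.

AUC = 1304 µg/L·hr

Trapezoidal AUC_0→9.5:
  [0→0.5]: (0.0+48.6)/2 × 0.5 = 12.15
  [0.5→3.5]: (48.6+168.4)/2 × 3 = 325.5
  [3.5→5.5]: (168.4+172.9)/2 × 2 = 341.3
  [5.5→9.5]: (172.9+139.5)/2 × 4 = 624.8
  Sum = 1303.75 µg/L·hr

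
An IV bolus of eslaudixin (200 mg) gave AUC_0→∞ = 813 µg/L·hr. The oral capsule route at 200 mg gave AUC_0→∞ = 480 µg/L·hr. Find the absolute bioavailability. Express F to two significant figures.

F = (AUC_ev / D_ev) / (AUC_iv / D_iv)
  = (480/200) / (813/200)
  = 2.4 / 4.065 = 0.5904

F = 0.59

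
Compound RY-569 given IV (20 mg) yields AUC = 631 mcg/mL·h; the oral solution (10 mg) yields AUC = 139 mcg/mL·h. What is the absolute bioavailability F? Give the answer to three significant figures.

F = 0.441

F = (AUC_ev / D_ev) / (AUC_iv / D_iv)
  = (139/10) / (631/20)
  = 13.9 / 31.55 = 0.4406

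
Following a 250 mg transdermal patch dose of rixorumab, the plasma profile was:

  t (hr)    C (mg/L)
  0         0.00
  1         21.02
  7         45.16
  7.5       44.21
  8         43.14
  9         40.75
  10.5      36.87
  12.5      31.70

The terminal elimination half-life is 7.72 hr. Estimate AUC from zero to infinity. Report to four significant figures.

Trapezoidal AUC_0→12.5:
  [0→1]: (0.00+21.02)/2 × 1 = 10.51
  [1→7]: (21.02+45.16)/2 × 6 = 198.54
  [7→7.5]: (45.16+44.21)/2 × 0.5 = 22.3425
  [7.5→8]: (44.21+43.14)/2 × 0.5 = 21.8375
  [8→9]: (43.14+40.75)/2 × 1 = 41.945
  [9→10.5]: (40.75+36.87)/2 × 1.5 = 58.215
  [10.5→12.5]: (36.87+31.70)/2 × 2 = 68.57
  Sum = 421.96 mg/L·hr
k_e = ln2 / t½ = 0.693147 / 7.72 = 0.0898 hr^-1
Extrapolated tail: C_last / k_e = 31.70 / 0.0898 = 353.007
AUC_0→∞ = 421.96 + 353.007 = 774.967 mg/L·hr

AUC = 775.0 mg/L·hr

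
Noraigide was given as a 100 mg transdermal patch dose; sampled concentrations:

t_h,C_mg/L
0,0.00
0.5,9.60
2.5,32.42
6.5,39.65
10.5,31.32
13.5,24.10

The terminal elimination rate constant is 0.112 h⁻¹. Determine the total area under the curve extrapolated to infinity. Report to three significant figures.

Trapezoidal AUC_0→13.5:
  [0→0.5]: (0.00+9.60)/2 × 0.5 = 2.4
  [0.5→2.5]: (9.60+32.42)/2 × 2 = 42.02
  [2.5→6.5]: (32.42+39.65)/2 × 4 = 144.14
  [6.5→10.5]: (39.65+31.32)/2 × 4 = 141.94
  [10.5→13.5]: (31.32+24.10)/2 × 3 = 83.13
  Sum = 413.63 mg/L·h
Extrapolated tail: C_last / k_e = 24.10 / 0.112 = 215.179
AUC_0→∞ = 413.63 + 215.179 = 628.809 mg/L·h

AUC = 629 mg/L·h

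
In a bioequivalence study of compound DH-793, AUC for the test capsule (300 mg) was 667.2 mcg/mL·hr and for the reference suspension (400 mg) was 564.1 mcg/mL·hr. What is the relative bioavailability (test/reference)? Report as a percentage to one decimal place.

F_rel = 157.7%

F_rel = (AUC_test/D_test) / (AUC_ref/D_ref)
      = (667.2/300) / (564.1/400)
      = 2.224 / 1.41025 = 1.5770 = 157.70%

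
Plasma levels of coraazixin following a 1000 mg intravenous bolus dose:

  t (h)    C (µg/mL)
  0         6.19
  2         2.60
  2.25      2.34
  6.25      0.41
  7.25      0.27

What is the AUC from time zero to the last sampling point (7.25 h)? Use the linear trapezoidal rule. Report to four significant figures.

Trapezoidal AUC_0→7.25:
  [0→2]: (6.19+2.60)/2 × 2 = 8.79
  [2→2.25]: (2.60+2.34)/2 × 0.25 = 0.6175
  [2.25→6.25]: (2.34+0.41)/2 × 4 = 5.5
  [6.25→7.25]: (0.41+0.27)/2 × 1 = 0.34
  Sum = 15.2475 µg/mL·h

AUC = 15.25 µg/mL·h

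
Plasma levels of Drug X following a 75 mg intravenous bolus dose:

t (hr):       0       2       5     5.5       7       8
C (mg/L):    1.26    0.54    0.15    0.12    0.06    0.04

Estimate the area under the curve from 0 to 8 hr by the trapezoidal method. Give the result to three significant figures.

AUC = 3.09 mg/L·hr

Trapezoidal AUC_0→8:
  [0→2]: (1.26+0.54)/2 × 2 = 1.8
  [2→5]: (0.54+0.15)/2 × 3 = 1.035
  [5→5.5]: (0.15+0.12)/2 × 0.5 = 0.0675
  [5.5→7]: (0.12+0.06)/2 × 1.5 = 0.135
  [7→8]: (0.06+0.04)/2 × 1 = 0.05
  Sum = 3.0875 mg/L·hr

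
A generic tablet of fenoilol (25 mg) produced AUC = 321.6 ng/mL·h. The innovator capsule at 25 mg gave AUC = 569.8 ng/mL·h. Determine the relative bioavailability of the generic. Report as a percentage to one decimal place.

F_rel = (AUC_test/D_test) / (AUC_ref/D_ref)
      = (321.6/25) / (569.8/25)
      = 12.864 / 22.792 = 0.5644 = 56.44%

F_rel = 56.4%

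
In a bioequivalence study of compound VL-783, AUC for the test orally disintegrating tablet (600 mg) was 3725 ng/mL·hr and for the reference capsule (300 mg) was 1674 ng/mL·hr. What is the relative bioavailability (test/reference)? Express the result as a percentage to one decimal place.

F_rel = 111.3%

F_rel = (AUC_test/D_test) / (AUC_ref/D_ref)
      = (3725/600) / (1674/300)
      = 6.20833 / 5.58 = 1.1126 = 111.26%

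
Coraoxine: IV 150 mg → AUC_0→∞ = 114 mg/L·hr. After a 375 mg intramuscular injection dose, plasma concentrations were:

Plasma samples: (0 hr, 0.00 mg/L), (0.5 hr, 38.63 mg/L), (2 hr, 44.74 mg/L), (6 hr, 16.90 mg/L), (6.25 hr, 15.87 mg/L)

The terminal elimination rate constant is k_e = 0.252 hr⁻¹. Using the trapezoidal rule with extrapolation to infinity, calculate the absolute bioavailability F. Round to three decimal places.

F = 0.921

Trapezoidal AUC_0→6.25 (intramuscular injection):
  [0→0.5]: (0.00+38.63)/2 × 0.5 = 9.6575
  [0.5→2]: (38.63+44.74)/2 × 1.5 = 62.5275
  [2→6]: (44.74+16.90)/2 × 4 = 123.28
  [6→6.25]: (16.90+15.87)/2 × 0.25 = 4.09625
  Sum = 199.56125 mg/L·hr
Tail: C_last/k_e = 15.87/0.252 = 62.976
AUC_0→∞ (intramuscular injection) = 199.56125 + 62.976 = 262.53725 mg/L·hr
F = (AUC_ev/D_ev)/(AUC_iv/D_iv) = (262.53725/375)/(114/150) = 0.700099/0.76 = 0.9212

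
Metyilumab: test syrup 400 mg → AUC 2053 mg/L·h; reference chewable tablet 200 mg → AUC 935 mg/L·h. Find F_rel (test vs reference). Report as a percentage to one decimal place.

F_rel = 109.8%

F_rel = (AUC_test/D_test) / (AUC_ref/D_ref)
      = (2053/400) / (935/200)
      = 5.1325 / 4.675 = 1.0979 = 109.79%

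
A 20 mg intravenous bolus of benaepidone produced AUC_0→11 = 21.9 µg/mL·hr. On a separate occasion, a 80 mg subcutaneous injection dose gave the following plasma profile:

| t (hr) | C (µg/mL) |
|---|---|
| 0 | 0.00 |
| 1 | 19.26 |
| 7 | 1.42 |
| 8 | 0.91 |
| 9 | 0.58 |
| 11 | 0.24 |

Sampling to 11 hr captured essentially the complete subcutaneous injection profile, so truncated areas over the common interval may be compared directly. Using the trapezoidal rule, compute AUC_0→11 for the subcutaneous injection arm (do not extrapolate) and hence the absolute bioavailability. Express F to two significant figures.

F = 0.85

Trapezoidal AUC_0→11 (subcutaneous injection):
  [0→1]: (0.00+19.26)/2 × 1 = 9.63
  [1→7]: (19.26+1.42)/2 × 6 = 62.04
  [7→8]: (1.42+0.91)/2 × 1 = 1.165
  [8→9]: (0.91+0.58)/2 × 1 = 0.745
  [9→11]: (0.58+0.24)/2 × 2 = 0.82
  Sum = 74.4 µg/mL·hr
F = (AUC_ev/D_ev)/(AUC_iv/D_iv) = (74.4/80)/(21.9/20) = 0.93/1.095 = 0.8493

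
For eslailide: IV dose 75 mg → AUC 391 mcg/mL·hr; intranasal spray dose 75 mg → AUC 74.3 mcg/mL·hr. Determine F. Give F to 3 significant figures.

F = (AUC_ev / D_ev) / (AUC_iv / D_iv)
  = (74.3/75) / (391/75)
  = 0.990667 / 5.21333 = 0.1900

F = 0.190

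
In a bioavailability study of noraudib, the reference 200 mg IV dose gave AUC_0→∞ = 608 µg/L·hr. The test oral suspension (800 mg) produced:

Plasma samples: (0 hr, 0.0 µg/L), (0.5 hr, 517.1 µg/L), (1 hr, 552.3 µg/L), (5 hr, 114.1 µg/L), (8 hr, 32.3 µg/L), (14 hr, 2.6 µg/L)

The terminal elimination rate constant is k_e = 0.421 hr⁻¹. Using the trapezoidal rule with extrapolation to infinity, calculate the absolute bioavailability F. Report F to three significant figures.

F = 0.847

Trapezoidal AUC_0→14 (oral suspension):
  [0→0.5]: (0.0+517.1)/2 × 0.5 = 129.275
  [0.5→1]: (517.1+552.3)/2 × 0.5 = 267.35
  [1→5]: (552.3+114.1)/2 × 4 = 1332.8
  [5→8]: (114.1+32.3)/2 × 3 = 219.6
  [8→14]: (32.3+2.6)/2 × 6 = 104.7
  Sum = 2053.725 µg/L·hr
Tail: C_last/k_e = 2.6/0.421 = 6.176
AUC_0→∞ (oral suspension) = 2053.725 + 6.176 = 2059.901 µg/L·hr
F = (AUC_ev/D_ev)/(AUC_iv/D_iv) = (2059.901/800)/(608/200) = 2.57488/3.04 = 0.8470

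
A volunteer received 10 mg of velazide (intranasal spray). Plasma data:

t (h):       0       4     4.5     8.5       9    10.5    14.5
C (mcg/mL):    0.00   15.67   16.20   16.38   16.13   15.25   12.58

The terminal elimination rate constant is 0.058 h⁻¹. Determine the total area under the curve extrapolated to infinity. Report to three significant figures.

AUC = 409 mcg/mL·h

Trapezoidal AUC_0→14.5:
  [0→4]: (0.00+15.67)/2 × 4 = 31.34
  [4→4.5]: (15.67+16.20)/2 × 0.5 = 7.9675
  [4.5→8.5]: (16.20+16.38)/2 × 4 = 65.16
  [8.5→9]: (16.38+16.13)/2 × 0.5 = 8.1275
  [9→10.5]: (16.13+15.25)/2 × 1.5 = 23.535
  [10.5→14.5]: (15.25+12.58)/2 × 4 = 55.66
  Sum = 191.79 mcg/mL·h
Extrapolated tail: C_last / k_e = 12.58 / 0.058 = 216.897
AUC_0→∞ = 191.79 + 216.897 = 408.687 mcg/mL·h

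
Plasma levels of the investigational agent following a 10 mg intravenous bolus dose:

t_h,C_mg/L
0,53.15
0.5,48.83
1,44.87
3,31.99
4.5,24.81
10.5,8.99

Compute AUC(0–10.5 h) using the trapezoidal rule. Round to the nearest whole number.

AUC = 270 mg/L·h

Trapezoidal AUC_0→10.5:
  [0→0.5]: (53.15+48.83)/2 × 0.5 = 25.495
  [0.5→1]: (48.83+44.87)/2 × 0.5 = 23.425
  [1→3]: (44.87+31.99)/2 × 2 = 76.86
  [3→4.5]: (31.99+24.81)/2 × 1.5 = 42.6
  [4.5→10.5]: (24.81+8.99)/2 × 6 = 101.4
  Sum = 269.78 mg/L·h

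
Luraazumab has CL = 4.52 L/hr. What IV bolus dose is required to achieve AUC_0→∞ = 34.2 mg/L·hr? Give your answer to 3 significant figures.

Dose_iv = CL × AUC_0→∞
     = 4.52 × 34.2 = 154.584 mg

Dose = 155 mg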